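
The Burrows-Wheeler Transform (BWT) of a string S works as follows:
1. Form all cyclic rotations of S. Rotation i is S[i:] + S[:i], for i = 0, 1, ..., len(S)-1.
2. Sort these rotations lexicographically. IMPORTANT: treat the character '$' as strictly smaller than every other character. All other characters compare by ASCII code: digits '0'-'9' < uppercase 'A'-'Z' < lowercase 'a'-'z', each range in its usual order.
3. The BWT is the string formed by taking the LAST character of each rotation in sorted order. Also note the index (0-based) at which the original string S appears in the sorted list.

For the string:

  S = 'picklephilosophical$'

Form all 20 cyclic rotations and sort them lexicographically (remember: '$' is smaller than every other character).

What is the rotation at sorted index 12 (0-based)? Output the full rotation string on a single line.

Answer: lephilosophical$pick

Derivation:
All 20 rotations (rotation i = S[i:]+S[:i]):
  rot[0] = picklephilosophical$
  rot[1] = icklephilosophical$p
  rot[2] = cklephilosophical$pi
  rot[3] = klephilosophical$pic
  rot[4] = lephilosophical$pick
  rot[5] = ephilosophical$pickl
  rot[6] = philosophical$pickle
  rot[7] = hilosophical$picklep
  rot[8] = ilosophical$pickleph
  rot[9] = losophical$picklephi
  rot[10] = osophical$picklephil
  rot[11] = sophical$picklephilo
  rot[12] = ophical$picklephilos
  rot[13] = phical$picklephiloso
  rot[14] = hical$picklephilosop
  rot[15] = ical$picklephilosoph
  rot[16] = cal$picklephilosophi
  rot[17] = al$picklephilosophic
  rot[18] = l$picklephilosophica
  rot[19] = $picklephilosophical
Sorted (with $ < everything):
  sorted[0] = $picklephilosophical
  sorted[1] = al$picklephilosophic
  sorted[2] = cal$picklephilosophi
  sorted[3] = cklephilosophical$pi
  sorted[4] = ephilosophical$pickl
  sorted[5] = hical$picklephilosop
  sorted[6] = hilosophical$picklep
  sorted[7] = ical$picklephilosoph
  sorted[8] = icklephilosophical$p
  sorted[9] = ilosophical$pickleph
  sorted[10] = klephilosophical$pic
  sorted[11] = l$picklephilosophica
  sorted[12] = lephilosophical$pick
  sorted[13] = losophical$picklephi
  sorted[14] = ophical$picklephilos
  sorted[15] = osophical$picklephil
  sorted[16] = phical$picklephiloso
  sorted[17] = philosophical$pickle
  sorted[18] = picklephilosophical$
  sorted[19] = sophical$picklephilo
sorted[12] = lephilosophical$pick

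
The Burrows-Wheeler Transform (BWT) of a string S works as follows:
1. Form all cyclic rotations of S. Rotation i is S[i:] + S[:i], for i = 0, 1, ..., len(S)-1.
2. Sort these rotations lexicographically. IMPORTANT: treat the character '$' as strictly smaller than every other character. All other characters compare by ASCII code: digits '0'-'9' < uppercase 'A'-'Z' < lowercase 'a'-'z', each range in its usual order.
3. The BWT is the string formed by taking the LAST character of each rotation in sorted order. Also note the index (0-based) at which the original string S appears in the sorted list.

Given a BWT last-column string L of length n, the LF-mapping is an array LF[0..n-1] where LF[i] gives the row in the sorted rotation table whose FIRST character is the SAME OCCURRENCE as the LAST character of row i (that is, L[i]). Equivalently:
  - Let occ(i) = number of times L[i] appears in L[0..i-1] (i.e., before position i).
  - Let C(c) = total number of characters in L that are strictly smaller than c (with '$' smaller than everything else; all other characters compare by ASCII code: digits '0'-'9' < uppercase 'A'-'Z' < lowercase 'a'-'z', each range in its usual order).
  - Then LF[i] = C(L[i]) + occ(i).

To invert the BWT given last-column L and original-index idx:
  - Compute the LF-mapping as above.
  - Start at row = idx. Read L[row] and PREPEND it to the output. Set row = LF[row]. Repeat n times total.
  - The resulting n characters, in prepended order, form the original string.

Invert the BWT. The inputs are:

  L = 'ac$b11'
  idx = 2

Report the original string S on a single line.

Answer: 1c1ba$

Derivation:
LF mapping: 3 5 0 4 1 2
Walk LF starting at row 2, prepending L[row]:
  step 1: row=2, L[2]='$', prepend. Next row=LF[2]=0
  step 2: row=0, L[0]='a', prepend. Next row=LF[0]=3
  step 3: row=3, L[3]='b', prepend. Next row=LF[3]=4
  step 4: row=4, L[4]='1', prepend. Next row=LF[4]=1
  step 5: row=1, L[1]='c', prepend. Next row=LF[1]=5
  step 6: row=5, L[5]='1', prepend. Next row=LF[5]=2
Reversed output: 1c1ba$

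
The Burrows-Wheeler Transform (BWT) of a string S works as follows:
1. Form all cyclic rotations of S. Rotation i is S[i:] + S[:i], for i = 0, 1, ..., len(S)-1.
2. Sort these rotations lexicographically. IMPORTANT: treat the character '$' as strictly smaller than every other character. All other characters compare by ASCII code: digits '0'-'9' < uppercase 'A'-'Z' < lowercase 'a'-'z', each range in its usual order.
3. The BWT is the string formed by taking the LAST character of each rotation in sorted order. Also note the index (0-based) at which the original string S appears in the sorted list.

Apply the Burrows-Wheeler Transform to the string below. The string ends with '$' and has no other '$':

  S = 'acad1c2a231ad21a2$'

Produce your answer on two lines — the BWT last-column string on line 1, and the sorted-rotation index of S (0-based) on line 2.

All 18 rotations (rotation i = S[i:]+S[:i]):
  rot[0] = acad1c2a231ad21a2$
  rot[1] = cad1c2a231ad21a2$a
  rot[2] = ad1c2a231ad21a2$ac
  rot[3] = d1c2a231ad21a2$aca
  rot[4] = 1c2a231ad21a2$acad
  rot[5] = c2a231ad21a2$acad1
  rot[6] = 2a231ad21a2$acad1c
  rot[7] = a231ad21a2$acad1c2
  rot[8] = 231ad21a2$acad1c2a
  rot[9] = 31ad21a2$acad1c2a2
  rot[10] = 1ad21a2$acad1c2a23
  rot[11] = ad21a2$acad1c2a231
  rot[12] = d21a2$acad1c2a231a
  rot[13] = 21a2$acad1c2a231ad
  rot[14] = 1a2$acad1c2a231ad2
  rot[15] = a2$acad1c2a231ad21
  rot[16] = 2$acad1c2a231ad21a
  rot[17] = $acad1c2a231ad21a2
Sorted (with $ < everything):
  sorted[0] = $acad1c2a231ad21a2  (last char: '2')
  sorted[1] = 1a2$acad1c2a231ad2  (last char: '2')
  sorted[2] = 1ad21a2$acad1c2a23  (last char: '3')
  sorted[3] = 1c2a231ad21a2$acad  (last char: 'd')
  sorted[4] = 2$acad1c2a231ad21a  (last char: 'a')
  sorted[5] = 21a2$acad1c2a231ad  (last char: 'd')
  sorted[6] = 231ad21a2$acad1c2a  (last char: 'a')
  sorted[7] = 2a231ad21a2$acad1c  (last char: 'c')
  sorted[8] = 31ad21a2$acad1c2a2  (last char: '2')
  sorted[9] = a2$acad1c2a231ad21  (last char: '1')
  sorted[10] = a231ad21a2$acad1c2  (last char: '2')
  sorted[11] = acad1c2a231ad21a2$  (last char: '$')
  sorted[12] = ad1c2a231ad21a2$ac  (last char: 'c')
  sorted[13] = ad21a2$acad1c2a231  (last char: '1')
  sorted[14] = c2a231ad21a2$acad1  (last char: '1')
  sorted[15] = cad1c2a231ad21a2$a  (last char: 'a')
  sorted[16] = d1c2a231ad21a2$aca  (last char: 'a')
  sorted[17] = d21a2$acad1c2a231a  (last char: 'a')
Last column: 223dadac212$c11aaa
Original string S is at sorted index 11

Answer: 223dadac212$c11aaa
11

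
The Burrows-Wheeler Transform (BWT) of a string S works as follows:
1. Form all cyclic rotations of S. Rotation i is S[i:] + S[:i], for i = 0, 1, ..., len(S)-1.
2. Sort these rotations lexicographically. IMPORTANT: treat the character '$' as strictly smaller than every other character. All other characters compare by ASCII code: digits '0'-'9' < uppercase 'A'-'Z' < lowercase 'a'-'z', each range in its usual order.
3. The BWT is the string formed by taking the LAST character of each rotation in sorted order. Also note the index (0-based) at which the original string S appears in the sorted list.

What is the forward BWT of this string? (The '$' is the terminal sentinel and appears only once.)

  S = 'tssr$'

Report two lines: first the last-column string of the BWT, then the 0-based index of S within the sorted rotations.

Answer: rsst$
4

Derivation:
All 5 rotations (rotation i = S[i:]+S[:i]):
  rot[0] = tssr$
  rot[1] = ssr$t
  rot[2] = sr$ts
  rot[3] = r$tss
  rot[4] = $tssr
Sorted (with $ < everything):
  sorted[0] = $tssr  (last char: 'r')
  sorted[1] = r$tss  (last char: 's')
  sorted[2] = sr$ts  (last char: 's')
  sorted[3] = ssr$t  (last char: 't')
  sorted[4] = tssr$  (last char: '$')
Last column: rsst$
Original string S is at sorted index 4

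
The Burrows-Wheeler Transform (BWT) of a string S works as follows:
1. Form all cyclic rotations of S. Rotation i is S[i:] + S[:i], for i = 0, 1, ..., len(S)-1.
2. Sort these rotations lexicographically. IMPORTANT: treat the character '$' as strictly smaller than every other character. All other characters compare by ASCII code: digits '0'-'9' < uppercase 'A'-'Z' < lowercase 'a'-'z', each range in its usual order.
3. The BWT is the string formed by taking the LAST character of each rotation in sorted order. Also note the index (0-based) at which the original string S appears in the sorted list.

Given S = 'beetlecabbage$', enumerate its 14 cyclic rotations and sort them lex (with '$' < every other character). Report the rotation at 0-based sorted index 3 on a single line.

Answer: bage$beetlecab

Derivation:
All 14 rotations (rotation i = S[i:]+S[:i]):
  rot[0] = beetlecabbage$
  rot[1] = eetlecabbage$b
  rot[2] = etlecabbage$be
  rot[3] = tlecabbage$bee
  rot[4] = lecabbage$beet
  rot[5] = ecabbage$beetl
  rot[6] = cabbage$beetle
  rot[7] = abbage$beetlec
  rot[8] = bbage$beetleca
  rot[9] = bage$beetlecab
  rot[10] = age$beetlecabb
  rot[11] = ge$beetlecabba
  rot[12] = e$beetlecabbag
  rot[13] = $beetlecabbage
Sorted (with $ < everything):
  sorted[0] = $beetlecabbage
  sorted[1] = abbage$beetlec
  sorted[2] = age$beetlecabb
  sorted[3] = bage$beetlecab
  sorted[4] = bbage$beetleca
  sorted[5] = beetlecabbage$
  sorted[6] = cabbage$beetle
  sorted[7] = e$beetlecabbag
  sorted[8] = ecabbage$beetl
  sorted[9] = eetlecabbage$b
  sorted[10] = etlecabbage$be
  sorted[11] = ge$beetlecabba
  sorted[12] = lecabbage$beet
  sorted[13] = tlecabbage$bee
sorted[3] = bage$beetlecab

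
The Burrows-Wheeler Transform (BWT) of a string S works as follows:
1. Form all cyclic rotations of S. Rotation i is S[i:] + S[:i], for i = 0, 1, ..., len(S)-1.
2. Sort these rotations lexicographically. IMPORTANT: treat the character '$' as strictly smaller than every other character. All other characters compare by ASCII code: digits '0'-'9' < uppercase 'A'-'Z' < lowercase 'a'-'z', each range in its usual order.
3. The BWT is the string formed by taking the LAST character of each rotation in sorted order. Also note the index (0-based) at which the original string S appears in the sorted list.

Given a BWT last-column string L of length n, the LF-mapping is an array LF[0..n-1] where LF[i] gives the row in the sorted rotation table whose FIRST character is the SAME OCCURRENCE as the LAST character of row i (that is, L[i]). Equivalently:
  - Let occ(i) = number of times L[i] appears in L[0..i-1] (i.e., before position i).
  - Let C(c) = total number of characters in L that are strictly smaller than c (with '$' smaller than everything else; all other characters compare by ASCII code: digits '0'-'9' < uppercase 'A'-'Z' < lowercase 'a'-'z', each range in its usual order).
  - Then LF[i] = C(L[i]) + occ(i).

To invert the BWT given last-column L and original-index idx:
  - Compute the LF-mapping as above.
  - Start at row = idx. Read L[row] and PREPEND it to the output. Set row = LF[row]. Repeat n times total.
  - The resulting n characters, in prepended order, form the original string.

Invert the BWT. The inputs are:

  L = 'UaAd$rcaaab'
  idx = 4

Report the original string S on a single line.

Answer: abracadaAU$

Derivation:
LF mapping: 2 3 1 9 0 10 8 4 5 6 7
Walk LF starting at row 4, prepending L[row]:
  step 1: row=4, L[4]='$', prepend. Next row=LF[4]=0
  step 2: row=0, L[0]='U', prepend. Next row=LF[0]=2
  step 3: row=2, L[2]='A', prepend. Next row=LF[2]=1
  step 4: row=1, L[1]='a', prepend. Next row=LF[1]=3
  step 5: row=3, L[3]='d', prepend. Next row=LF[3]=9
  step 6: row=9, L[9]='a', prepend. Next row=LF[9]=6
  step 7: row=6, L[6]='c', prepend. Next row=LF[6]=8
  step 8: row=8, L[8]='a', prepend. Next row=LF[8]=5
  step 9: row=5, L[5]='r', prepend. Next row=LF[5]=10
  step 10: row=10, L[10]='b', prepend. Next row=LF[10]=7
  step 11: row=7, L[7]='a', prepend. Next row=LF[7]=4
Reversed output: abracadaAU$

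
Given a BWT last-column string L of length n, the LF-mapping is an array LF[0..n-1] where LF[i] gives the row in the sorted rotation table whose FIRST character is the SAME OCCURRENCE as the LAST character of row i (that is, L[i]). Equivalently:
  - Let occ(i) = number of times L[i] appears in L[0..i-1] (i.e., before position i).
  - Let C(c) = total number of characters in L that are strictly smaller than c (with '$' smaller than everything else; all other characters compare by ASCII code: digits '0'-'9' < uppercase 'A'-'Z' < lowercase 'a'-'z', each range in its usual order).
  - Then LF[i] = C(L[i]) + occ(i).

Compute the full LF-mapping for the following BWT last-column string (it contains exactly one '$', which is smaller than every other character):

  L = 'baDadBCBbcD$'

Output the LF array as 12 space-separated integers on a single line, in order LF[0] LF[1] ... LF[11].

Char counts: '$':1, 'B':2, 'C':1, 'D':2, 'a':2, 'b':2, 'c':1, 'd':1
C (first-col start): C('$')=0, C('B')=1, C('C')=3, C('D')=4, C('a')=6, C('b')=8, C('c')=10, C('d')=11
L[0]='b': occ=0, LF[0]=C('b')+0=8+0=8
L[1]='a': occ=0, LF[1]=C('a')+0=6+0=6
L[2]='D': occ=0, LF[2]=C('D')+0=4+0=4
L[3]='a': occ=1, LF[3]=C('a')+1=6+1=7
L[4]='d': occ=0, LF[4]=C('d')+0=11+0=11
L[5]='B': occ=0, LF[5]=C('B')+0=1+0=1
L[6]='C': occ=0, LF[6]=C('C')+0=3+0=3
L[7]='B': occ=1, LF[7]=C('B')+1=1+1=2
L[8]='b': occ=1, LF[8]=C('b')+1=8+1=9
L[9]='c': occ=0, LF[9]=C('c')+0=10+0=10
L[10]='D': occ=1, LF[10]=C('D')+1=4+1=5
L[11]='$': occ=0, LF[11]=C('$')+0=0+0=0

Answer: 8 6 4 7 11 1 3 2 9 10 5 0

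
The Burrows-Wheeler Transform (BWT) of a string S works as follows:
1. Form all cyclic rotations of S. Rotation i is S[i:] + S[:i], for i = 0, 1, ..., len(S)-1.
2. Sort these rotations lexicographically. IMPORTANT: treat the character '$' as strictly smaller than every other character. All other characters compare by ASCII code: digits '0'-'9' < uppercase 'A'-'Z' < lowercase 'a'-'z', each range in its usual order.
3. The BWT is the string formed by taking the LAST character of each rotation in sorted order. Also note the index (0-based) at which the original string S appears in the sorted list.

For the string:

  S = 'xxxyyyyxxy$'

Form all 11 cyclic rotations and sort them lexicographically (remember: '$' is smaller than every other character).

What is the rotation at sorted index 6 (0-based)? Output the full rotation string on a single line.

Answer: y$xxxyyyyxx

Derivation:
All 11 rotations (rotation i = S[i:]+S[:i]):
  rot[0] = xxxyyyyxxy$
  rot[1] = xxyyyyxxy$x
  rot[2] = xyyyyxxy$xx
  rot[3] = yyyyxxy$xxx
  rot[4] = yyyxxy$xxxy
  rot[5] = yyxxy$xxxyy
  rot[6] = yxxy$xxxyyy
  rot[7] = xxy$xxxyyyy
  rot[8] = xy$xxxyyyyx
  rot[9] = y$xxxyyyyxx
  rot[10] = $xxxyyyyxxy
Sorted (with $ < everything):
  sorted[0] = $xxxyyyyxxy
  sorted[1] = xxxyyyyxxy$
  sorted[2] = xxy$xxxyyyy
  sorted[3] = xxyyyyxxy$x
  sorted[4] = xy$xxxyyyyx
  sorted[5] = xyyyyxxy$xx
  sorted[6] = y$xxxyyyyxx
  sorted[7] = yxxy$xxxyyy
  sorted[8] = yyxxy$xxxyy
  sorted[9] = yyyxxy$xxxy
  sorted[10] = yyyyxxy$xxx
sorted[6] = y$xxxyyyyxx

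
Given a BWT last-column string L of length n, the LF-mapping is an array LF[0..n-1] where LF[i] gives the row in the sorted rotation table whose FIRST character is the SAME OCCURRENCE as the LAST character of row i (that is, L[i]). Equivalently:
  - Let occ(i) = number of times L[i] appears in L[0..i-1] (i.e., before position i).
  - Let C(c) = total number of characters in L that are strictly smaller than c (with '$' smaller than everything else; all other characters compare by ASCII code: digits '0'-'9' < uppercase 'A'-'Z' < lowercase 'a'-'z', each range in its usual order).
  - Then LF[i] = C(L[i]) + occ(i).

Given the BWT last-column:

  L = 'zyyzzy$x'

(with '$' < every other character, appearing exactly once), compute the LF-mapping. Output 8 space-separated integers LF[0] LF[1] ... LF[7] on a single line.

Answer: 5 2 3 6 7 4 0 1

Derivation:
Char counts: '$':1, 'x':1, 'y':3, 'z':3
C (first-col start): C('$')=0, C('x')=1, C('y')=2, C('z')=5
L[0]='z': occ=0, LF[0]=C('z')+0=5+0=5
L[1]='y': occ=0, LF[1]=C('y')+0=2+0=2
L[2]='y': occ=1, LF[2]=C('y')+1=2+1=3
L[3]='z': occ=1, LF[3]=C('z')+1=5+1=6
L[4]='z': occ=2, LF[4]=C('z')+2=5+2=7
L[5]='y': occ=2, LF[5]=C('y')+2=2+2=4
L[6]='$': occ=0, LF[6]=C('$')+0=0+0=0
L[7]='x': occ=0, LF[7]=C('x')+0=1+0=1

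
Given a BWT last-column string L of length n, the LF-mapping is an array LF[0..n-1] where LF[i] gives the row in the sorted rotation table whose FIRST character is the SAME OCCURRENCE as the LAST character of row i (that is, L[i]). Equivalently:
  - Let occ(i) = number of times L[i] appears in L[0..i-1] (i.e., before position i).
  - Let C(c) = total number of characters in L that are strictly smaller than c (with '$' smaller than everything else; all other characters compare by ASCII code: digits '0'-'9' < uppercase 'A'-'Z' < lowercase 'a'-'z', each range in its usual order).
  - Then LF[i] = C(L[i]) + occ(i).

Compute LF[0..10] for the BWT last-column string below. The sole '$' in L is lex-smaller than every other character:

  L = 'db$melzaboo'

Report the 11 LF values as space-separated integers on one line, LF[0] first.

Char counts: '$':1, 'a':1, 'b':2, 'd':1, 'e':1, 'l':1, 'm':1, 'o':2, 'z':1
C (first-col start): C('$')=0, C('a')=1, C('b')=2, C('d')=4, C('e')=5, C('l')=6, C('m')=7, C('o')=8, C('z')=10
L[0]='d': occ=0, LF[0]=C('d')+0=4+0=4
L[1]='b': occ=0, LF[1]=C('b')+0=2+0=2
L[2]='$': occ=0, LF[2]=C('$')+0=0+0=0
L[3]='m': occ=0, LF[3]=C('m')+0=7+0=7
L[4]='e': occ=0, LF[4]=C('e')+0=5+0=5
L[5]='l': occ=0, LF[5]=C('l')+0=6+0=6
L[6]='z': occ=0, LF[6]=C('z')+0=10+0=10
L[7]='a': occ=0, LF[7]=C('a')+0=1+0=1
L[8]='b': occ=1, LF[8]=C('b')+1=2+1=3
L[9]='o': occ=0, LF[9]=C('o')+0=8+0=8
L[10]='o': occ=1, LF[10]=C('o')+1=8+1=9

Answer: 4 2 0 7 5 6 10 1 3 8 9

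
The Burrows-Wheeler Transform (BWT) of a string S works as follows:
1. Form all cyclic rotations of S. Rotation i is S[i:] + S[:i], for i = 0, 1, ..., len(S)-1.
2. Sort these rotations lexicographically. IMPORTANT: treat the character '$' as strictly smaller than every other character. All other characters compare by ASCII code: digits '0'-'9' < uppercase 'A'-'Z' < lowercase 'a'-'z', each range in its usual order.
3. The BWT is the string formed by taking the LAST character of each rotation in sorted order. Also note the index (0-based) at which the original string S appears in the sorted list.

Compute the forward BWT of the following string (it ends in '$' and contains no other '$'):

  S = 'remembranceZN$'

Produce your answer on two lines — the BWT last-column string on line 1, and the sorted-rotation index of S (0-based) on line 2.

Answer: NZermncmreeab$
13

Derivation:
All 14 rotations (rotation i = S[i:]+S[:i]):
  rot[0] = remembranceZN$
  rot[1] = emembranceZN$r
  rot[2] = membranceZN$re
  rot[3] = embranceZN$rem
  rot[4] = mbranceZN$reme
  rot[5] = branceZN$remem
  rot[6] = ranceZN$rememb
  rot[7] = anceZN$remembr
  rot[8] = nceZN$remembra
  rot[9] = ceZN$remembran
  rot[10] = eZN$remembranc
  rot[11] = ZN$remembrance
  rot[12] = N$remembranceZ
  rot[13] = $remembranceZN
Sorted (with $ < everything):
  sorted[0] = $remembranceZN  (last char: 'N')
  sorted[1] = N$remembranceZ  (last char: 'Z')
  sorted[2] = ZN$remembrance  (last char: 'e')
  sorted[3] = anceZN$remembr  (last char: 'r')
  sorted[4] = branceZN$remem  (last char: 'm')
  sorted[5] = ceZN$remembran  (last char: 'n')
  sorted[6] = eZN$remembranc  (last char: 'c')
  sorted[7] = embranceZN$rem  (last char: 'm')
  sorted[8] = emembranceZN$r  (last char: 'r')
  sorted[9] = mbranceZN$reme  (last char: 'e')
  sorted[10] = membranceZN$re  (last char: 'e')
  sorted[11] = nceZN$remembra  (last char: 'a')
  sorted[12] = ranceZN$rememb  (last char: 'b')
  sorted[13] = remembranceZN$  (last char: '$')
Last column: NZermncmreeab$
Original string S is at sorted index 13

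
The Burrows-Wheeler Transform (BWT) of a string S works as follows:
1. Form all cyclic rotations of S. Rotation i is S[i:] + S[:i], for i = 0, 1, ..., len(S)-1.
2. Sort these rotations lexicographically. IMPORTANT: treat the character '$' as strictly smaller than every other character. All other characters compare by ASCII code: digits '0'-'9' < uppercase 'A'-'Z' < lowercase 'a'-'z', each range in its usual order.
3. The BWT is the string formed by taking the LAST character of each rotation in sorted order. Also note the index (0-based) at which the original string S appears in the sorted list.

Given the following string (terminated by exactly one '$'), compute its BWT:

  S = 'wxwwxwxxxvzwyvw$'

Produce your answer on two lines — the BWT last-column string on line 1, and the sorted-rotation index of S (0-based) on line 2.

Answer: wyxvx$wxzxwwxwwv
5

Derivation:
All 16 rotations (rotation i = S[i:]+S[:i]):
  rot[0] = wxwwxwxxxvzwyvw$
  rot[1] = xwwxwxxxvzwyvw$w
  rot[2] = wwxwxxxvzwyvw$wx
  rot[3] = wxwxxxvzwyvw$wxw
  rot[4] = xwxxxvzwyvw$wxww
  rot[5] = wxxxvzwyvw$wxwwx
  rot[6] = xxxvzwyvw$wxwwxw
  rot[7] = xxvzwyvw$wxwwxwx
  rot[8] = xvzwyvw$wxwwxwxx
  rot[9] = vzwyvw$wxwwxwxxx
  rot[10] = zwyvw$wxwwxwxxxv
  rot[11] = wyvw$wxwwxwxxxvz
  rot[12] = yvw$wxwwxwxxxvzw
  rot[13] = vw$wxwwxwxxxvzwy
  rot[14] = w$wxwwxwxxxvzwyv
  rot[15] = $wxwwxwxxxvzwyvw
Sorted (with $ < everything):
  sorted[0] = $wxwwxwxxxvzwyvw  (last char: 'w')
  sorted[1] = vw$wxwwxwxxxvzwy  (last char: 'y')
  sorted[2] = vzwyvw$wxwwxwxxx  (last char: 'x')
  sorted[3] = w$wxwwxwxxxvzwyv  (last char: 'v')
  sorted[4] = wwxwxxxvzwyvw$wx  (last char: 'x')
  sorted[5] = wxwwxwxxxvzwyvw$  (last char: '$')
  sorted[6] = wxwxxxvzwyvw$wxw  (last char: 'w')
  sorted[7] = wxxxvzwyvw$wxwwx  (last char: 'x')
  sorted[8] = wyvw$wxwwxwxxxvz  (last char: 'z')
  sorted[9] = xvzwyvw$wxwwxwxx  (last char: 'x')
  sorted[10] = xwwxwxxxvzwyvw$w  (last char: 'w')
  sorted[11] = xwxxxvzwyvw$wxww  (last char: 'w')
  sorted[12] = xxvzwyvw$wxwwxwx  (last char: 'x')
  sorted[13] = xxxvzwyvw$wxwwxw  (last char: 'w')
  sorted[14] = yvw$wxwwxwxxxvzw  (last char: 'w')
  sorted[15] = zwyvw$wxwwxwxxxv  (last char: 'v')
Last column: wyxvx$wxzxwwxwwv
Original string S is at sorted index 5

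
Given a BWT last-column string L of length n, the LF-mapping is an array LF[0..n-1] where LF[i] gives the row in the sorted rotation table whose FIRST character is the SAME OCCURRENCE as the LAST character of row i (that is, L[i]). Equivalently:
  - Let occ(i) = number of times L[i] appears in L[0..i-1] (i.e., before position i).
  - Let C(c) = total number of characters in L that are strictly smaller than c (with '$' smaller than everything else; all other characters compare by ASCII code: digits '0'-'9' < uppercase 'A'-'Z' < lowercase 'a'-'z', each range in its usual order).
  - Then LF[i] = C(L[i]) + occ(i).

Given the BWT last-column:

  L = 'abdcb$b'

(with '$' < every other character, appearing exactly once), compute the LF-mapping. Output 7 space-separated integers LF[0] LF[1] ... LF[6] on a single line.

Answer: 1 2 6 5 3 0 4

Derivation:
Char counts: '$':1, 'a':1, 'b':3, 'c':1, 'd':1
C (first-col start): C('$')=0, C('a')=1, C('b')=2, C('c')=5, C('d')=6
L[0]='a': occ=0, LF[0]=C('a')+0=1+0=1
L[1]='b': occ=0, LF[1]=C('b')+0=2+0=2
L[2]='d': occ=0, LF[2]=C('d')+0=6+0=6
L[3]='c': occ=0, LF[3]=C('c')+0=5+0=5
L[4]='b': occ=1, LF[4]=C('b')+1=2+1=3
L[5]='$': occ=0, LF[5]=C('$')+0=0+0=0
L[6]='b': occ=2, LF[6]=C('b')+2=2+2=4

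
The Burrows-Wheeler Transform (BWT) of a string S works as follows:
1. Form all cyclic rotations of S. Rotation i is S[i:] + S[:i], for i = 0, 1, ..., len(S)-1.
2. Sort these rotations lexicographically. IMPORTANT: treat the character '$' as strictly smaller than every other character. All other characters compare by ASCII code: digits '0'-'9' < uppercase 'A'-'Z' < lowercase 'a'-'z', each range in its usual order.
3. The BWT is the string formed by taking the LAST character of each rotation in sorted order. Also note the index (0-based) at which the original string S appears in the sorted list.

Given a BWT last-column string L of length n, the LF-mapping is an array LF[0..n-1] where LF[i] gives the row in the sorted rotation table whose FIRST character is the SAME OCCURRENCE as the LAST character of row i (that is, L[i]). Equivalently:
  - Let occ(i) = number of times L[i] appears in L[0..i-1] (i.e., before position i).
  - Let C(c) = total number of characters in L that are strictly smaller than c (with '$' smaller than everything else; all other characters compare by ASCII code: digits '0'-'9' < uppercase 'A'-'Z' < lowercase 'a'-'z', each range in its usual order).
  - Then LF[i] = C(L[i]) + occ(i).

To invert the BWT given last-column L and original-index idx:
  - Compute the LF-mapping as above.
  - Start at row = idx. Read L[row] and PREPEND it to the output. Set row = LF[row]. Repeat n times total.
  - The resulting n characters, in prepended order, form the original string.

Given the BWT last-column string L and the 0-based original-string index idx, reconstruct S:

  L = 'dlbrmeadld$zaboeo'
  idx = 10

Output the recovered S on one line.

LF mapping: 5 10 3 15 12 8 1 6 11 7 0 16 2 4 13 9 14
Walk LF starting at row 10, prepending L[row]:
  step 1: row=10, L[10]='$', prepend. Next row=LF[10]=0
  step 2: row=0, L[0]='d', prepend. Next row=LF[0]=5
  step 3: row=5, L[5]='e', prepend. Next row=LF[5]=8
  step 4: row=8, L[8]='l', prepend. Next row=LF[8]=11
  step 5: row=11, L[11]='z', prepend. Next row=LF[11]=16
  step 6: row=16, L[16]='o', prepend. Next row=LF[16]=14
  step 7: row=14, L[14]='o', prepend. Next row=LF[14]=13
  step 8: row=13, L[13]='b', prepend. Next row=LF[13]=4
  step 9: row=4, L[4]='m', prepend. Next row=LF[4]=12
  step 10: row=12, L[12]='a', prepend. Next row=LF[12]=2
  step 11: row=2, L[2]='b', prepend. Next row=LF[2]=3
  step 12: row=3, L[3]='r', prepend. Next row=LF[3]=15
  step 13: row=15, L[15]='e', prepend. Next row=LF[15]=9
  step 14: row=9, L[9]='d', prepend. Next row=LF[9]=7
  step 15: row=7, L[7]='d', prepend. Next row=LF[7]=6
  step 16: row=6, L[6]='a', prepend. Next row=LF[6]=1
  step 17: row=1, L[1]='l', prepend. Next row=LF[1]=10
Reversed output: ladderbamboozled$

Answer: ladderbamboozled$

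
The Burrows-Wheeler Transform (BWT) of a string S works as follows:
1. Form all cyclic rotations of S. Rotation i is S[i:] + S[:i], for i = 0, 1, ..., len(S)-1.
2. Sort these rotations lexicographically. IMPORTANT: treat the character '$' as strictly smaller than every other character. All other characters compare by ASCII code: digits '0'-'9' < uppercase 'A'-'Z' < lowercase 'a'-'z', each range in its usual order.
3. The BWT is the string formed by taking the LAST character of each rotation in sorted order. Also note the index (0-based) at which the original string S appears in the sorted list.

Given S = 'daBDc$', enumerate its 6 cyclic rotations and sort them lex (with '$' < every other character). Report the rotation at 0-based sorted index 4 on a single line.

Answer: c$daBD

Derivation:
All 6 rotations (rotation i = S[i:]+S[:i]):
  rot[0] = daBDc$
  rot[1] = aBDc$d
  rot[2] = BDc$da
  rot[3] = Dc$daB
  rot[4] = c$daBD
  rot[5] = $daBDc
Sorted (with $ < everything):
  sorted[0] = $daBDc
  sorted[1] = BDc$da
  sorted[2] = Dc$daB
  sorted[3] = aBDc$d
  sorted[4] = c$daBD
  sorted[5] = daBDc$
sorted[4] = c$daBD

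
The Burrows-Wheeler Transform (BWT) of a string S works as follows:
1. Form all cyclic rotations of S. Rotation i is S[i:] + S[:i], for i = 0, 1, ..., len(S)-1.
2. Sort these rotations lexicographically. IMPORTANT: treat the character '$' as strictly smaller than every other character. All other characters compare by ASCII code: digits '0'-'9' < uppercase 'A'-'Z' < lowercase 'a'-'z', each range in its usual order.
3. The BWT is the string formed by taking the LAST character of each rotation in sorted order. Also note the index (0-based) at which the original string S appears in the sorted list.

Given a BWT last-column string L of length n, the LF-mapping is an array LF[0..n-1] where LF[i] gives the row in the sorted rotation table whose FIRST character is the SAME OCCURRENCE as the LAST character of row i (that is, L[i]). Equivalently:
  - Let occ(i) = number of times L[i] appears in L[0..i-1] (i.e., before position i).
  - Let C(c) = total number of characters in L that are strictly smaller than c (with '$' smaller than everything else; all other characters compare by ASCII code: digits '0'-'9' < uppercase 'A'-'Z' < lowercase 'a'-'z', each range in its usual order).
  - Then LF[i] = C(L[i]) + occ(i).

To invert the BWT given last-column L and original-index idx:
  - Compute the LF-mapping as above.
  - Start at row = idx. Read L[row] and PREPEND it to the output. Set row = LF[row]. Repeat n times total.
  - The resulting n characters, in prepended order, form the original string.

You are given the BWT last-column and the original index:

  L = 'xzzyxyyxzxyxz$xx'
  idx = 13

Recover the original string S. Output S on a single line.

Answer: zxxyxyyxzyxxzzx$

Derivation:
LF mapping: 1 12 13 8 2 9 10 3 14 4 11 5 15 0 6 7
Walk LF starting at row 13, prepending L[row]:
  step 1: row=13, L[13]='$', prepend. Next row=LF[13]=0
  step 2: row=0, L[0]='x', prepend. Next row=LF[0]=1
  step 3: row=1, L[1]='z', prepend. Next row=LF[1]=12
  step 4: row=12, L[12]='z', prepend. Next row=LF[12]=15
  step 5: row=15, L[15]='x', prepend. Next row=LF[15]=7
  step 6: row=7, L[7]='x', prepend. Next row=LF[7]=3
  step 7: row=3, L[3]='y', prepend. Next row=LF[3]=8
  step 8: row=8, L[8]='z', prepend. Next row=LF[8]=14
  step 9: row=14, L[14]='x', prepend. Next row=LF[14]=6
  step 10: row=6, L[6]='y', prepend. Next row=LF[6]=10
  step 11: row=10, L[10]='y', prepend. Next row=LF[10]=11
  step 12: row=11, L[11]='x', prepend. Next row=LF[11]=5
  step 13: row=5, L[5]='y', prepend. Next row=LF[5]=9
  step 14: row=9, L[9]='x', prepend. Next row=LF[9]=4
  step 15: row=4, L[4]='x', prepend. Next row=LF[4]=2
  step 16: row=2, L[2]='z', prepend. Next row=LF[2]=13
Reversed output: zxxyxyyxzyxxzzx$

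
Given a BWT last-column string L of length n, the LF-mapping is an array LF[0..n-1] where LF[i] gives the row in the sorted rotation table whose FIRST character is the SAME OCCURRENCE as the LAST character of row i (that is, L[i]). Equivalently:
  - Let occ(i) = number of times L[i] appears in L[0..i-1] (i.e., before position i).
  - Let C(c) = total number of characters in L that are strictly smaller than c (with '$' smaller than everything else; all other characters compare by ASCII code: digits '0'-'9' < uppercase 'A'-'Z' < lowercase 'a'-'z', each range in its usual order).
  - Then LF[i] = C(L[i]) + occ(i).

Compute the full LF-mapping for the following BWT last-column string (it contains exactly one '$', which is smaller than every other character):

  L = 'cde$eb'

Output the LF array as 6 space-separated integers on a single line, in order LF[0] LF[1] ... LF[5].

Char counts: '$':1, 'b':1, 'c':1, 'd':1, 'e':2
C (first-col start): C('$')=0, C('b')=1, C('c')=2, C('d')=3, C('e')=4
L[0]='c': occ=0, LF[0]=C('c')+0=2+0=2
L[1]='d': occ=0, LF[1]=C('d')+0=3+0=3
L[2]='e': occ=0, LF[2]=C('e')+0=4+0=4
L[3]='$': occ=0, LF[3]=C('$')+0=0+0=0
L[4]='e': occ=1, LF[4]=C('e')+1=4+1=5
L[5]='b': occ=0, LF[5]=C('b')+0=1+0=1

Answer: 2 3 4 0 5 1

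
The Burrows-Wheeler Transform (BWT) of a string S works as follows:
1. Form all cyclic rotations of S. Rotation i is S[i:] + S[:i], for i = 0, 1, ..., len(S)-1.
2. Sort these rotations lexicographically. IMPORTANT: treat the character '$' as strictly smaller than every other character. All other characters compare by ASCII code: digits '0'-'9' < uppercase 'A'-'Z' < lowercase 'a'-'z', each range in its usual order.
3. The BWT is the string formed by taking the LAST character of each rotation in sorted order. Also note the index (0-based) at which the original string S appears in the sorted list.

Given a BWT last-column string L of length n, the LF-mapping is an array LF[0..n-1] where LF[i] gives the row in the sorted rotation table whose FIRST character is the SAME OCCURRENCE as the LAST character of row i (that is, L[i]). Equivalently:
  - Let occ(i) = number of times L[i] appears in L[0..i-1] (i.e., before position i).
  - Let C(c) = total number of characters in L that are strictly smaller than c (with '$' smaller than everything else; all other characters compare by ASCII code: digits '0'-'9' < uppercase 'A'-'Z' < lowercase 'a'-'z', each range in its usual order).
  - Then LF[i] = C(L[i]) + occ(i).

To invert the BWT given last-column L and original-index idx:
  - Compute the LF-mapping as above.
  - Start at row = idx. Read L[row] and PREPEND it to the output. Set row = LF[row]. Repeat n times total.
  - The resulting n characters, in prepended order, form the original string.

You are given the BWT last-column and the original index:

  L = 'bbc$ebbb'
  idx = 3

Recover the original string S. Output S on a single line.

Answer: bbebcbb$

Derivation:
LF mapping: 1 2 6 0 7 3 4 5
Walk LF starting at row 3, prepending L[row]:
  step 1: row=3, L[3]='$', prepend. Next row=LF[3]=0
  step 2: row=0, L[0]='b', prepend. Next row=LF[0]=1
  step 3: row=1, L[1]='b', prepend. Next row=LF[1]=2
  step 4: row=2, L[2]='c', prepend. Next row=LF[2]=6
  step 5: row=6, L[6]='b', prepend. Next row=LF[6]=4
  step 6: row=4, L[4]='e', prepend. Next row=LF[4]=7
  step 7: row=7, L[7]='b', prepend. Next row=LF[7]=5
  step 8: row=5, L[5]='b', prepend. Next row=LF[5]=3
Reversed output: bbebcbb$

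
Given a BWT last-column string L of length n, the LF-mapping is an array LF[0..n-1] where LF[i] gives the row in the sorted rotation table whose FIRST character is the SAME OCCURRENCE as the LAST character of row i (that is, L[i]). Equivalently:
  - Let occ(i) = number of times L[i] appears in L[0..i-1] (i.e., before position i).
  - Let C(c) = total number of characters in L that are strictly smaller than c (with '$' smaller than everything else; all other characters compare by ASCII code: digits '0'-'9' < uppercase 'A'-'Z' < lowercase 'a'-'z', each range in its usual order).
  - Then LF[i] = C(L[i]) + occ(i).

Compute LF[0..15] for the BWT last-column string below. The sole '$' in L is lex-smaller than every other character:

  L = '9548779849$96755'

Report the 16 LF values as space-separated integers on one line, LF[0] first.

Answer: 12 3 1 10 7 8 13 11 2 14 0 15 6 9 4 5

Derivation:
Char counts: '$':1, '4':2, '5':3, '6':1, '7':3, '8':2, '9':4
C (first-col start): C('$')=0, C('4')=1, C('5')=3, C('6')=6, C('7')=7, C('8')=10, C('9')=12
L[0]='9': occ=0, LF[0]=C('9')+0=12+0=12
L[1]='5': occ=0, LF[1]=C('5')+0=3+0=3
L[2]='4': occ=0, LF[2]=C('4')+0=1+0=1
L[3]='8': occ=0, LF[3]=C('8')+0=10+0=10
L[4]='7': occ=0, LF[4]=C('7')+0=7+0=7
L[5]='7': occ=1, LF[5]=C('7')+1=7+1=8
L[6]='9': occ=1, LF[6]=C('9')+1=12+1=13
L[7]='8': occ=1, LF[7]=C('8')+1=10+1=11
L[8]='4': occ=1, LF[8]=C('4')+1=1+1=2
L[9]='9': occ=2, LF[9]=C('9')+2=12+2=14
L[10]='$': occ=0, LF[10]=C('$')+0=0+0=0
L[11]='9': occ=3, LF[11]=C('9')+3=12+3=15
L[12]='6': occ=0, LF[12]=C('6')+0=6+0=6
L[13]='7': occ=2, LF[13]=C('7')+2=7+2=9
L[14]='5': occ=1, LF[14]=C('5')+1=3+1=4
L[15]='5': occ=2, LF[15]=C('5')+2=3+2=5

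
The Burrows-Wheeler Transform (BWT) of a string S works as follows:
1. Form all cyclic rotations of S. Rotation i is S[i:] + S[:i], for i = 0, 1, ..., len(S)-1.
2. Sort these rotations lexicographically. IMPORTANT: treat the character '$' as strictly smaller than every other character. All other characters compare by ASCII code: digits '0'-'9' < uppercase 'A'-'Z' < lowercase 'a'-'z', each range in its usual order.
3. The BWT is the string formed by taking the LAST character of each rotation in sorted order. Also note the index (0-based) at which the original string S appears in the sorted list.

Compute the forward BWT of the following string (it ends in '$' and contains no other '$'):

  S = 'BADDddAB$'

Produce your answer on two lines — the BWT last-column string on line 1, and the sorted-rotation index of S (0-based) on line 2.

Answer: BdBA$ADdD
4

Derivation:
All 9 rotations (rotation i = S[i:]+S[:i]):
  rot[0] = BADDddAB$
  rot[1] = ADDddAB$B
  rot[2] = DDddAB$BA
  rot[3] = DddAB$BAD
  rot[4] = ddAB$BADD
  rot[5] = dAB$BADDd
  rot[6] = AB$BADDdd
  rot[7] = B$BADDddA
  rot[8] = $BADDddAB
Sorted (with $ < everything):
  sorted[0] = $BADDddAB  (last char: 'B')
  sorted[1] = AB$BADDdd  (last char: 'd')
  sorted[2] = ADDddAB$B  (last char: 'B')
  sorted[3] = B$BADDddA  (last char: 'A')
  sorted[4] = BADDddAB$  (last char: '$')
  sorted[5] = DDddAB$BA  (last char: 'A')
  sorted[6] = DddAB$BAD  (last char: 'D')
  sorted[7] = dAB$BADDd  (last char: 'd')
  sorted[8] = ddAB$BADD  (last char: 'D')
Last column: BdBA$ADdD
Original string S is at sorted index 4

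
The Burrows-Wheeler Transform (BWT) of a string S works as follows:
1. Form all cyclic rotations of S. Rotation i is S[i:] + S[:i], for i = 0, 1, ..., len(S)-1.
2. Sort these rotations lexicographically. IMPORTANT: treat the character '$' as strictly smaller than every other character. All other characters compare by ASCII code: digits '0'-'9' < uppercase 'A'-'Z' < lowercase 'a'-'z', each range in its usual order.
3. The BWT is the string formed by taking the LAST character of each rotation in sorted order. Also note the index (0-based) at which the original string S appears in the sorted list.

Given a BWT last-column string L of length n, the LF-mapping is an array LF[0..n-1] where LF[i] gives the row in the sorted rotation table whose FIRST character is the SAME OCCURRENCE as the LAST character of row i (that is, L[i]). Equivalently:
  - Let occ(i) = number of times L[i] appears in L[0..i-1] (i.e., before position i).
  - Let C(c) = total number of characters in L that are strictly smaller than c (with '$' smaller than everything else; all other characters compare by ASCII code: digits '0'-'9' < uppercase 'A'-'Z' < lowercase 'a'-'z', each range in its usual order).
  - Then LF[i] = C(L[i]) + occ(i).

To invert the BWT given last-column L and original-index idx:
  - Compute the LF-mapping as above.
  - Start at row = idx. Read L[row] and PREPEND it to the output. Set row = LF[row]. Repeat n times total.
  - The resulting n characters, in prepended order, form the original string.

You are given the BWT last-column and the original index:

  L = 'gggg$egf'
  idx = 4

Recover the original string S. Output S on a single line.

LF mapping: 3 4 5 6 0 1 7 2
Walk LF starting at row 4, prepending L[row]:
  step 1: row=4, L[4]='$', prepend. Next row=LF[4]=0
  step 2: row=0, L[0]='g', prepend. Next row=LF[0]=3
  step 3: row=3, L[3]='g', prepend. Next row=LF[3]=6
  step 4: row=6, L[6]='g', prepend. Next row=LF[6]=7
  step 5: row=7, L[7]='f', prepend. Next row=LF[7]=2
  step 6: row=2, L[2]='g', prepend. Next row=LF[2]=5
  step 7: row=5, L[5]='e', prepend. Next row=LF[5]=1
  step 8: row=1, L[1]='g', prepend. Next row=LF[1]=4
Reversed output: gegfggg$

Answer: gegfggg$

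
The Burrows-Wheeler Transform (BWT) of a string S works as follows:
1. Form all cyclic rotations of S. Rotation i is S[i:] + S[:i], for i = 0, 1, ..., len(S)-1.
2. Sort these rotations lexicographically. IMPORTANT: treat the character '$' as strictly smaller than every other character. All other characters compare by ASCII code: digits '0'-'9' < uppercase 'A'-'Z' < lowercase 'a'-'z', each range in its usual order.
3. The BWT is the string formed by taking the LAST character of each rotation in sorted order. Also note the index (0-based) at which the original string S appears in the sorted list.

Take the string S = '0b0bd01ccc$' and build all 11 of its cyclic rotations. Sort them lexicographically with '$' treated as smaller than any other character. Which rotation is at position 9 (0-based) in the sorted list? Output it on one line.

All 11 rotations (rotation i = S[i:]+S[:i]):
  rot[0] = 0b0bd01ccc$
  rot[1] = b0bd01ccc$0
  rot[2] = 0bd01ccc$0b
  rot[3] = bd01ccc$0b0
  rot[4] = d01ccc$0b0b
  rot[5] = 01ccc$0b0bd
  rot[6] = 1ccc$0b0bd0
  rot[7] = ccc$0b0bd01
  rot[8] = cc$0b0bd01c
  rot[9] = c$0b0bd01cc
  rot[10] = $0b0bd01ccc
Sorted (with $ < everything):
  sorted[0] = $0b0bd01ccc
  sorted[1] = 01ccc$0b0bd
  sorted[2] = 0b0bd01ccc$
  sorted[3] = 0bd01ccc$0b
  sorted[4] = 1ccc$0b0bd0
  sorted[5] = b0bd01ccc$0
  sorted[6] = bd01ccc$0b0
  sorted[7] = c$0b0bd01cc
  sorted[8] = cc$0b0bd01c
  sorted[9] = ccc$0b0bd01
  sorted[10] = d01ccc$0b0b
sorted[9] = ccc$0b0bd01

Answer: ccc$0b0bd01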